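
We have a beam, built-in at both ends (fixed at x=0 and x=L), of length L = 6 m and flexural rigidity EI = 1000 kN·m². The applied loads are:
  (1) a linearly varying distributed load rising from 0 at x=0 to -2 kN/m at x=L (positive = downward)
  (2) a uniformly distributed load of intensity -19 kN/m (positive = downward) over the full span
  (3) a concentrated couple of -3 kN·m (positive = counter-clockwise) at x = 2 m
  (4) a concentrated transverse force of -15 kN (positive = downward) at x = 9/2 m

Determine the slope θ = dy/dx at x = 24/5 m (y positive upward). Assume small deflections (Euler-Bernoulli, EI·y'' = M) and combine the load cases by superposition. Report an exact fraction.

θ(24/5) = -200151/5000000 rad

Load 1 — triangular load w₀=-2 kN/m (0→w₀ over full span):
  θ_1 = -w₀(2x(L-x)(L-2x)(x+2L)+x²(L-x)²)/(120LEI) = -(-2)·(2·(24/5)·(6-(24/5))·(6-2·(24/5))·((24/5)+2·6)+(24/5)²·(6-(24/5))²)/(120·6·1000) = -144/78125 rad
Load 2 — uniform load w=-19 kN/m over full span:
  θ_2 = -wx(L-x)(L-2x)/(12EI) = -(-19)·(24/5)·(6-(24/5))·(6-2·(24/5))/(12·1000) = -513/15625 rad
Load 3 — applied couple M₀=-3 kN·m at a=2 m (b=L-a=4):
  θ_3 = (R_Ax²/2 - M_Ax - M₀(x-a))/EI  [x>a] with R_A=-2/3, M_A=0 = ((-2/3)·(24/5)²/2 - 0·(24/5) - (-3)·((24/5)-2))/1000 = 9/12500 rad
Load 4 — point force P=-15 kN at a=9/2 m (b=L-a=3/2):
  θ_4 = Pa²(L-x)(2bL-(3b+a)(L-x))/(2L³EI)  [x>a] = (-15)·(9/2)²·(6-(24/5))·(2·(3/2)·6-(3·(3/2)+(9/2))·(6-(24/5)))/(2·6³·1000) = -243/40000 rad
Superposition: θ = Σ θ_i = -200151/5000000 rad ≈ -0.040030 rad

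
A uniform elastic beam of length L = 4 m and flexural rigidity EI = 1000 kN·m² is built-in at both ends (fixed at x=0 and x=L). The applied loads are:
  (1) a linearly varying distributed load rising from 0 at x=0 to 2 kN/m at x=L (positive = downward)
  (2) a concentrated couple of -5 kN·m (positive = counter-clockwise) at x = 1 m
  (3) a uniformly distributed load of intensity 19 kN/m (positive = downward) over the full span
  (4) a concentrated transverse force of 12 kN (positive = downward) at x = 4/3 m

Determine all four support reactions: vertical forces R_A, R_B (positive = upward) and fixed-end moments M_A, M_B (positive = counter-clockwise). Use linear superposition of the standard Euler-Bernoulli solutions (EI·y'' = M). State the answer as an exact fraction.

Load 1 — triangular load w₀=2 kN/m (0→w₀ over full span):
  R_A = 3w₀L/20 = 3·2·4/20 = 6/5 kN
  M_A = w₀L²/30 = 2·4²/30 = 16/15 kN·m
  R_B = 7w₀L/20 = 7·2·4/20 = 14/5 kN
  M_B = -w₀L²/20 = -2·4²/20 = -8/5 kN·m
Load 2 — applied couple M₀=-5 kN·m at a=1 m (b=L-a=3):
  R_A = 6M₀ab/L³ = 6·(-5)·1·3/4³ = -45/32 kN
  M_A = M₀b(2a-b)/L² = (-5)·3·(2·1-3)/4² = 15/16 kN·m
  R_B = -6M₀ab/L³ = -6·(-5)·1·3/4³ = 45/32 kN
  M_B = M₀a(2b-a)/L² = (-5)·1·(2·3-1)/4² = -25/16 kN·m
Load 3 — uniform load w=19 kN/m over full span:
  R_A = wL/2 = 19·4/2 = 38 kN
  M_A = wL²/12 = 19·4²/12 = 76/3 kN·m
  R_B = wL/2 = 19·4/2 = 38 kN
  M_B = -wL²/12 = -19·4²/12 = -76/3 kN·m
Load 4 — point force P=12 kN at a=4/3 m (b=L-a=8/3):
  R_A = Pb²(3a+b)/L³ = 12·(8/3)²·(3·(4/3)+(8/3))/4³ = 80/9 kN
  M_A = Pab²/L² = 12·(4/3)·(8/3)²/4² = 64/9 kN·m
  R_B = Pa²(a+3b)/L³ = 12·(4/3)²·((4/3)+3·(8/3))/4³ = 28/9 kN
  M_B = -Pa²b/L² = -12·(4/3)²·(8/3)/4² = -32/9 kN·m
Superposition: R_A = 67223/1440 kN, M_A = 24803/720 kN·m, R_B = 65257/1440 kN, M_B = -23077/720 kN·m

R_A = 67223/1440 kN, M_A = 24803/720 kN·m, R_B = 65257/1440 kN, M_B = -23077/720 kN·m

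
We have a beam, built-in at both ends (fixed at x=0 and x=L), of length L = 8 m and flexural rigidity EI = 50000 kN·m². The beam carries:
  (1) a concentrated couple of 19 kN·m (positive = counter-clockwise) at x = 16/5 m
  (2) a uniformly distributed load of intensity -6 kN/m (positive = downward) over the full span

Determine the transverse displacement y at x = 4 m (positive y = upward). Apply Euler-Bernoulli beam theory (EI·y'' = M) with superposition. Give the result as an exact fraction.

Load 1 — applied couple M₀=19 kN·m at a=16/5 m (b=L-a=24/5):
  y_1 = (R_Ax³/6 - M_Ax²/2 - M₀(x-a)²/2)/EI  [x>a] with R_A=171/50, M_A=57/25 = ((171/50)·4³/6 - (57/25)·4²/2 - 19·(4-(16/5))²/2)/50000 = 19/78125 m
Load 2 — uniform load w=-6 kN/m over full span:
  y_2 = -wx²(L-x)²/(24EI) = -(-6)·4²·(8-4)²/(24·50000) = 4/3125 m
Superposition: y = Σ y_i = 119/78125 m ≈ 0.001523 m

y(4) = 119/78125 m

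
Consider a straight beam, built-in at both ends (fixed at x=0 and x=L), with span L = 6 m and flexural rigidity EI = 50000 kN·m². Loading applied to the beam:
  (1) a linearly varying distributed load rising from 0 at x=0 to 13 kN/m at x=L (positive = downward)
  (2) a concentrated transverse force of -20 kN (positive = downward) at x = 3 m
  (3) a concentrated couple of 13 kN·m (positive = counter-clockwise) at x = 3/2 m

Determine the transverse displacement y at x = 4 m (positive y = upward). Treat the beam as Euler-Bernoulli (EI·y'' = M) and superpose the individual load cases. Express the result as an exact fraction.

Load 1 — triangular load w₀=13 kN/m (0→w₀ over full span):
  y_1 = -w₀x²(L-x)²(x+2L)/(120LEI) = -13·4²·(6-4)²·(4+2·6)/(120·6·50000) = -52/140625 m
Load 2 — point force P=-20 kN at a=3 m (b=L-a=3):
  y_2 = -Pa²(L-x)²(3bL-(3b+a)(L-x))/(6L³EI)  [x>a] = -(-20)·3²·(6-4)²·(3·3·6-(3·3+3)·(6-4))/(6·6³·50000) = 1/3000 m
Load 3 — applied couple M₀=13 kN·m at a=3/2 m (b=L-a=9/2):
  y_3 = (R_Ax³/6 - M_Ax²/2 - M₀(x-a)²/2)/EI  [x>a] with R_A=39/16, M_A=-39/16 = ((39/16)·4³/6 - (-39/16)·4²/2 - 13·(4-(3/2))²/2)/50000 = 39/400000 m
Superposition: y = Σ y_i = 1099/18000000 m ≈ 0.000061 m

y(4) = 1099/18000000 m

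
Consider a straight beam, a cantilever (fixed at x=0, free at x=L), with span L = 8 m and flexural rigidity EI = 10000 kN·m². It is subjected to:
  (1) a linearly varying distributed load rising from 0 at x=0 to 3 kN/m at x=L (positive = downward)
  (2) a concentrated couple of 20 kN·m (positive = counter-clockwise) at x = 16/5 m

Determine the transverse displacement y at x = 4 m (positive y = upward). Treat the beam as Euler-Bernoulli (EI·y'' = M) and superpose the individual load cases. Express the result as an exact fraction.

Load 1 — triangular load w₀=3 kN/m (0→w₀ over full span):
  y_1 = (w₀Lx³/12-w₀L²x²/6-w₀x⁵/(120L))/EI = (3·8·4³/12-3·8²·4²/6-3·4⁵/(120·8))/10000 = -121/3125 m
Load 2 — applied couple M₀=20 kN·m at a=16/5 m (b=L-a=24/5):
  y_2 = M₀a(2x-a)/(2EI)  [x>a] = 20·(16/5)·(2·4-(16/5))/(2·10000) = 48/3125 m
Superposition: y = Σ y_i = -73/3125 m ≈ -0.023360 m

y(4) = -73/3125 m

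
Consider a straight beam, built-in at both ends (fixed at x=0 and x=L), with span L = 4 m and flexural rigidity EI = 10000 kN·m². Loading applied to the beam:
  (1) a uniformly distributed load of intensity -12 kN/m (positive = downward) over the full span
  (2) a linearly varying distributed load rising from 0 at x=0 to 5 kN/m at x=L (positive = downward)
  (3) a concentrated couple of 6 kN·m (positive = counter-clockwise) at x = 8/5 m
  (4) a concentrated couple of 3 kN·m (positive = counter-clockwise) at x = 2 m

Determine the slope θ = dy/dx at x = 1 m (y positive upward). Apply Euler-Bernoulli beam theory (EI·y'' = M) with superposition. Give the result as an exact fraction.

Load 1 — uniform load w=-12 kN/m over full span:
  θ_1 = -wx(L-x)(L-2x)/(12EI) = -(-12)·1·(4-1)·(4-2·1)/(12·10000) = 3/5000 rad
Load 2 — triangular load w₀=5 kN/m (0→w₀ over full span):
  θ_2 = -w₀(2x(L-x)(L-2x)(x+2L)+x²(L-x)²)/(120LEI) = -5·(2·1·(4-1)·(4-2·1)·(1+2·4)+1²·(4-1)²)/(120·4·10000) = -39/320000 rad
Load 3 — applied couple M₀=6 kN·m at a=8/5 m (b=L-a=12/5):
  θ_3 = (R_Ax²/2 - M_Ax)/EI  [x≤a] with R_A=54/25, M_A=18/25 = ((54/25)·1²/2 - (18/25)·1)/10000 = 9/250000 rad
Load 4 — applied couple M₀=3 kN·m at a=2 m (b=L-a=2):
  θ_4 = (R_Ax²/2 - M_Ax)/EI  [x≤a] with R_A=9/8, M_A=3/4 = ((9/8)·1²/2 - (3/4)·1)/10000 = -3/160000 rad
Superposition: θ = Σ θ_i = 3963/8000000 rad ≈ 0.000495 rad

θ(1) = 3963/8000000 rad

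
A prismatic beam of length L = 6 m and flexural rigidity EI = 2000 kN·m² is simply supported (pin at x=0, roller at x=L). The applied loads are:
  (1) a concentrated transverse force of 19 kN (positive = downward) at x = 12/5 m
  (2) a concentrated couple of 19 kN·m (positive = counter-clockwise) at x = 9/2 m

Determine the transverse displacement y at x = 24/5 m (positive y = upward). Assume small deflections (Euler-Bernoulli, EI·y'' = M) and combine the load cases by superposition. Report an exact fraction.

Load 1 — point force P=19 kN at a=12/5 m (b=L-a=18/5):
  y_1 = -Pa(L-x)(2Lx-a²-x²)/(6LEI)  [x>a] = -19·(12/5)·(6-(24/5))·(2·6·(24/5)-(12/5)²-(24/5)²)/(6·6·2000) = -342/15625 m
Load 2 — applied couple M₀=19 kN·m at a=9/2 m (b=L-a=3/2):
  y_2 = (M₀x³/(6L)-M₀(x-a)²/2+C₁x)/EI  [x>a] with C₁=M₀(3b²-L²)/(6L)=-247/16 = (19·(24/5)³/(6·6)-19·((24/5)-(9/2))²/2+(-247/16)·(24/5))/2000 = -16587/2000000 m
Superposition: y = Σ y_i = -60363/2000000 m ≈ -0.030181 m

y(24/5) = -60363/2000000 m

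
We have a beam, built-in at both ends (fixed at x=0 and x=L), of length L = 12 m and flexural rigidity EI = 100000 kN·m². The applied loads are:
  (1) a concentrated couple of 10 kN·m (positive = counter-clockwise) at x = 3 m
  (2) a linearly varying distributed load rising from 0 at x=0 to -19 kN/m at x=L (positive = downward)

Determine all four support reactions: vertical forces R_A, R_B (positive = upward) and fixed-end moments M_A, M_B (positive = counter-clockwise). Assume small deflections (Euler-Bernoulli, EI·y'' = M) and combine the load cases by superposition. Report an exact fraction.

Load 1 — applied couple M₀=10 kN·m at a=3 m (b=L-a=9):
  R_A = 6M₀ab/L³ = 6·10·3·9/12³ = 15/16 kN
  M_A = M₀b(2a-b)/L² = 10·9·(2·3-9)/12² = -15/8 kN·m
  R_B = -6M₀ab/L³ = -6·10·3·9/12³ = -15/16 kN
  M_B = M₀a(2b-a)/L² = 10·3·(2·9-3)/12² = 25/8 kN·m
Load 2 — triangular load w₀=-19 kN/m (0→w₀ over full span):
  R_A = 3w₀L/20 = 3·(-19)·12/20 = -171/5 kN
  M_A = w₀L²/30 = (-19)·12²/30 = -456/5 kN·m
  R_B = 7w₀L/20 = 7·(-19)·12/20 = -399/5 kN
  M_B = -w₀L²/20 = -(-19)·12²/20 = 684/5 kN·m
Superposition: R_A = -2661/80 kN, M_A = -3723/40 kN·m, R_B = -6459/80 kN, M_B = 5597/40 kN·m

R_A = -2661/80 kN, M_A = -3723/40 kN·m, R_B = -6459/80 kN, M_B = 5597/40 kN·m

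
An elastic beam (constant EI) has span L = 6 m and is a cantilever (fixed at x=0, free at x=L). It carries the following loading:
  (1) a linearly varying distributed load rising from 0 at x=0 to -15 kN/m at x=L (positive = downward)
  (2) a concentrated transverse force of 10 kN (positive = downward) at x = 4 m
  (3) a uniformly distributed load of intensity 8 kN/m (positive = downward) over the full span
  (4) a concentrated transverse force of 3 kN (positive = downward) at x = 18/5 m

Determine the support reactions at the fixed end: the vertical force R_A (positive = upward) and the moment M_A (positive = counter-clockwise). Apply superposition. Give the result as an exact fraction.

R_A = 16 kN, M_A = 74/5 kN·m

Load 1 — triangular load w₀=-15 kN/m (0→w₀ over full span):
  R_A = w₀L/2 = (-15)·6/2 = -45 kN
  M_A = w₀L²/3 = (-15)·6²/3 = -180 kN·m
Load 2 — point force P=10 kN at a=4 m (b=L-a=2):
  R_A = P = 10 kN
  M_A = Pa = 10·4 = 40 kN·m
Load 3 — uniform load w=8 kN/m over full span:
  R_A = wL = 8·6 = 48 kN
  M_A = wL²/2 = 8·6²/2 = 144 kN·m
Load 4 — point force P=3 kN at a=18/5 m (b=L-a=12/5):
  R_A = P = 3 kN
  M_A = Pa = 3·(18/5) = 54/5 kN·m
Superposition: R_A = 16 kN, M_A = 74/5 kN·m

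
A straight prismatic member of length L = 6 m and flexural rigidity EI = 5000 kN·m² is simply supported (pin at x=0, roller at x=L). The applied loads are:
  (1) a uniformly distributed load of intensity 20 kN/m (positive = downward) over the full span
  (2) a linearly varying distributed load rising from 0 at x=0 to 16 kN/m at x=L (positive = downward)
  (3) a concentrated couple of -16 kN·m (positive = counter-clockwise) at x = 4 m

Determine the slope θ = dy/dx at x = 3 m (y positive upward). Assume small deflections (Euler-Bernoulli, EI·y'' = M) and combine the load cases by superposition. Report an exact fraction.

Load 1 — uniform load w=20 kN/m over full span:
  θ_1 = -w(L³-6Lx²+4x³)/(24EI) = -20·(6³-6·6·3²+4·3³)/(24·5000) = 0 rad
Load 2 — triangular load w₀=16 kN/m (0→w₀ over full span):
  θ_2 = -w₀(7L⁴-30L²x²+15x⁴)/(360LEI) = -16·(7·6⁴-30·6²·3²+15·3⁴)/(360·6·5000) = -21/25000 rad
Load 3 — applied couple M₀=-16 kN·m at a=4 m (b=L-a=2):
  θ_3 = (M₀x²/(2L)+C₁)/EI  [x≤a] with C₁=M₀(3b²-L²)/(6L)=32/3 = ((-16)·3²/(2·6)+(32/3))/5000 = -1/3750 rad
Superposition: θ = Σ θ_i = -83/75000 rad ≈ -0.001107 rad

θ(3) = -83/75000 rad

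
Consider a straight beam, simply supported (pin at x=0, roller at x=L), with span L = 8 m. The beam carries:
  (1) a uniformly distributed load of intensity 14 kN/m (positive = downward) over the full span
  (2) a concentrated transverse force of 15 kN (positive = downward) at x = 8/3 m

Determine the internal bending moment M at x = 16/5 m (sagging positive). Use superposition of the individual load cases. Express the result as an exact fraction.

M(16/5) = 3288/25 kN·m

Load 1 — uniform load w=14 kN/m over full span:
  M_1 = wx(L-x)/2 = 14·(16/5)·(8-(16/5))/2 = 2688/25 kN·m
Load 2 — point force P=15 kN at a=8/3 m (b=L-a=16/3):
  M_2 = Pa(L-x)/L  [x>a] = 15·(8/3)·(8-(16/5))/8 = 24 kN·m
Superposition: M = Σ M_i = 3288/25 kN·m ≈ 131.520000 kN·m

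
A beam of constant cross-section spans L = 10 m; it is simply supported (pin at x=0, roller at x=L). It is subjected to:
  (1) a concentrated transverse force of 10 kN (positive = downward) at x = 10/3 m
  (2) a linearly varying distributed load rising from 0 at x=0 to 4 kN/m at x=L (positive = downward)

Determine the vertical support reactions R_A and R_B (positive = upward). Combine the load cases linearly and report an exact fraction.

R_A = 40/3 kN, R_B = 50/3 kN

Load 1 — point force P=10 kN at a=10/3 m (b=L-a=20/3):
  R_A = Pb/L = 10·(20/3)/10 = 20/3 kN
  R_B = Pa/L = 10·(10/3)/10 = 10/3 kN
Load 2 — triangular load w₀=4 kN/m (0→w₀ over full span):
  R_A = w₀L/6 = 4·10/6 = 20/3 kN
  R_B = w₀L/3 = 4·10/3 = 40/3 kN
Superposition: R_A = 40/3 kN, R_B = 50/3 kN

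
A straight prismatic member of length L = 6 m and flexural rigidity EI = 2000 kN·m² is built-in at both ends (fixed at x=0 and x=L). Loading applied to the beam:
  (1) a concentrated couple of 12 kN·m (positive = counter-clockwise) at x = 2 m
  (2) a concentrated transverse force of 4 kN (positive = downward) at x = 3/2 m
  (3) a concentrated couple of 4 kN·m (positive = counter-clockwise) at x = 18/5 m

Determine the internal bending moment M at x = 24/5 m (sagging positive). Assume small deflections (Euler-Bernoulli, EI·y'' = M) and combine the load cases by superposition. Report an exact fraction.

M(24/5) = -247/1000 kN·m

Load 1 — applied couple M₀=12 kN·m at a=2 m (b=L-a=4):
  M_1 = R_Ax - M_A - M₀  [x>a] with R_A=8/3, M_A=0 = (8/3)·(24/5) - 0 - 12 = 4/5 kN·m
Load 2 — point force P=4 kN at a=3/2 m (b=L-a=9/2):
  M_2 = Pa²(a+3b)(L-x)/L³ - Pa²b/L²  [x>a] = 4·(3/2)²·((3/2)+3·(9/2))·(6-(24/5))/6³ - 4·(3/2)²·(9/2)/6² = -3/8 kN·m
Load 3 — applied couple M₀=4 kN·m at a=18/5 m (b=L-a=12/5):
  M_3 = R_Ax - M_A - M₀  [x>a] with R_A=24/25, M_A=32/25 = (24/25)·(24/5) - (32/25) - 4 = -84/125 kN·m
Superposition: M = Σ M_i = -247/1000 kN·m ≈ -0.247000 kN·m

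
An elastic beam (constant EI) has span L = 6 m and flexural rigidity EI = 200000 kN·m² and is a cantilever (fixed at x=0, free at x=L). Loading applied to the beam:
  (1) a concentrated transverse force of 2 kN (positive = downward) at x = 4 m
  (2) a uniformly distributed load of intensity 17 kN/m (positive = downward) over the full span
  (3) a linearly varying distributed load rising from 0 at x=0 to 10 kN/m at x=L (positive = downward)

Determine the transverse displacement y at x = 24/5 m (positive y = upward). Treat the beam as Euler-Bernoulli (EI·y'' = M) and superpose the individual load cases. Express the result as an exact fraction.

Load 1 — point force P=2 kN at a=4 m (b=L-a=2):
  y_1 = -Pa²(3x-a)/(6EI)  [x>a] = -2·4²·(3·(24/5)-4)/(6·200000) = -13/46875 m
Load 2 — uniform load w=17 kN/m over full span:
  y_2 = -wx²(x²-4Lx+6L²)/(24EI) = -17·(24/5)²·((24/5)²-4·6·(24/5)+6·6²)/(24·200000) = -19737/1953125 m
Load 3 — triangular load w₀=10 kN/m (0→w₀ over full span):
  y_3 = (w₀Lx³/12-w₀L²x²/6-w₀x⁵/(120L))/EI = (10·6·(24/5)³/12-10·6²·(24/5)²/6-10·(24/5)⁵/(120·6))/200000 = -42228/9765625 m
Superposition: y = Σ y_i = -430864/29296875 m ≈ -0.014707 m

y(24/5) = -430864/29296875 m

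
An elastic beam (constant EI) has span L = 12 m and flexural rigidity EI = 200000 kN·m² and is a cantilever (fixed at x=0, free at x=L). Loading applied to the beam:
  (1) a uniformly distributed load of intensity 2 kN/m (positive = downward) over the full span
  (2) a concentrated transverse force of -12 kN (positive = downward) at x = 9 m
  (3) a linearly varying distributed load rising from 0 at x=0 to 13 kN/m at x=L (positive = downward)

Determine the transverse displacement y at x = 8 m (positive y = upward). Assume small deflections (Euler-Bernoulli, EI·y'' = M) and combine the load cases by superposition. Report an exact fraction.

y(8) = -9898/140625 m

Load 1 — uniform load w=2 kN/m over full span:
  y_1 = -wx²(x²-4Lx+6L²)/(24EI) = -2·8²·(8²-4·12·8+6·12²)/(24·200000) = -136/9375 m
Load 2 — point force P=-12 kN at a=9 m (b=L-a=3):
  y_2 = -Px²(3a-x)/(6EI)  [x≤a] = -(-12)·8²·(3·9-8)/(6·200000) = 38/3125 m
Load 3 — triangular load w₀=13 kN/m (0→w₀ over full span):
  y_3 = (w₀Lx³/12-w₀L²x²/6-w₀x⁵/(120L))/EI = (13·12·8³/12-13·12²·8²/6-13·8⁵/(120·12))/200000 = -9568/140625 m
Superposition: y = Σ y_i = -9898/140625 m ≈ -0.070386 m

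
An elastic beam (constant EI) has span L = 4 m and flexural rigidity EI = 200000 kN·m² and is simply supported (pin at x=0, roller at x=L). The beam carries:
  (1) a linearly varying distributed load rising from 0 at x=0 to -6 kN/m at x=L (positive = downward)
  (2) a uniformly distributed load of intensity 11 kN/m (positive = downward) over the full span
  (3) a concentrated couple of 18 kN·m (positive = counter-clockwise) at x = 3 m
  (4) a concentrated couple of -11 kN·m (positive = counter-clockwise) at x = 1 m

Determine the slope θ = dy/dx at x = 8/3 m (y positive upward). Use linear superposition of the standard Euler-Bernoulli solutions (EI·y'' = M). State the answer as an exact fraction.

θ(8/3) = 65747/648000000 rad

Load 1 — triangular load w₀=-6 kN/m (0→w₀ over full span):
  θ_1 = -w₀(7L⁴-30L²x²+15x⁴)/(360LEI) = -(-6)·(7·4⁴-30·4²·(8/3)²+15·(8/3)⁴)/(360·4·200000) = -91/5062500 rad
Load 2 — uniform load w=11 kN/m over full span:
  θ_2 = -w(L³-6Lx²+4x³)/(24EI) = -11·(4³-6·4·(8/3)²+4·(8/3)³)/(24·200000) = 143/2025000 rad
Load 3 — applied couple M₀=18 kN·m at a=3 m (b=L-a=1):
  θ_3 = (M₀x²/(2L)+C₁)/EI  [x≤a] with C₁=M₀(3b²-L²)/(6L)=-39/4 = (18·(8/3)²/(2·4)+(-39/4))/200000 = 1/32000 rad
Load 4 — applied couple M₀=-11 kN·m at a=1 m (b=L-a=3):
  θ_4 = (M₀x²/(2L)-M₀(x-a)+C₁)/EI  [x>a] with C₁=M₀(3b²-L²)/(6L)=-121/24 = ((-11)·(8/3)²/(2·4)-(-11)·((8/3)-1)+(-121/24))/200000 = 253/14400000 rad
Superposition: θ = Σ θ_i = 65747/648000000 rad ≈ 0.000101 rad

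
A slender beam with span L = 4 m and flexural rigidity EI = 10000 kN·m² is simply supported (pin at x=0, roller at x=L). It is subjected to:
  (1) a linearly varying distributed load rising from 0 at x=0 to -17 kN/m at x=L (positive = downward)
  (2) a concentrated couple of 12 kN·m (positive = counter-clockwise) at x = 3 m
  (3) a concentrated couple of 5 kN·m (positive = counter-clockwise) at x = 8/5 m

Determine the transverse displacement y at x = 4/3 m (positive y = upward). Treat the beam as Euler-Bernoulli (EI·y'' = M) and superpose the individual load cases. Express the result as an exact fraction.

y(4/3) = 31433/18225000 m

Load 1 — triangular load w₀=-17 kN/m (0→w₀ over full span):
  y_1 = -w₀x(7L⁴-10L²x²+3x⁴)/(360LEI) = -(-17)·(4/3)·(7·4⁴-10·4²·(4/3)²+3·(4/3)⁴)/(360·4·10000) = 1088/455625 m
Load 2 — applied couple M₀=12 kN·m at a=3 m (b=L-a=1):
  y_2 = (M₀x³/(6L)+C₁x)/EI  [x≤a] with C₁=M₀(3b²-L²)/(6L)=-13/2 = (12·(4/3)³/(6·4)+(-13/2)·(4/3))/10000 = -101/135000 m
Load 3 — applied couple M₀=5 kN·m at a=8/5 m (b=L-a=12/5):
  y_3 = (M₀x³/(6L)+C₁x)/EI  [x≤a] with C₁=M₀(3b²-L²)/(6L)=4/15 = (5·(4/3)³/(6·4)+(4/15)·(4/3))/10000 = 43/506250 m
Superposition: y = Σ y_i = 31433/18225000 m ≈ 0.001725 m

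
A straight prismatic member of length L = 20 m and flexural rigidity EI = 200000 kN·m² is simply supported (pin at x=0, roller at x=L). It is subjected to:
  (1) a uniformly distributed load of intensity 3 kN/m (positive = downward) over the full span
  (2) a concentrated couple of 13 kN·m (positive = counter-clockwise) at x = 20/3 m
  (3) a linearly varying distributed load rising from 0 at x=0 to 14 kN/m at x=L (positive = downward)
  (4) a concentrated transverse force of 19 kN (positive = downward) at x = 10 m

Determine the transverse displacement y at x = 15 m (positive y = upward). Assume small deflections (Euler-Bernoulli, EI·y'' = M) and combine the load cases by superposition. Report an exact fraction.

y(15) = -99911/1152000 m

Load 1 — uniform load w=3 kN/m over full span:
  y_1 = -wx(L³-2Lx²+x³)/(24EI) = -3·15·(20³-2·20·15²+15³)/(24·200000) = -57/2560 m
Load 2 — applied couple M₀=13 kN·m at a=20/3 m (b=L-a=40/3):
  y_2 = (M₀x³/(6L)-M₀(x-a)²/2+C₁x)/EI  [x>a] with C₁=M₀(3b²-L²)/(6L)=130/9 = (13·15³/(6·20)-13·(15-(20/3))²/2+(130/9)·15)/200000 = 377/576000 m
Load 3 — triangular load w₀=14 kN/m (0→w₀ over full span):
  y_3 = -w₀x(7L⁴-10L²x²+3x⁴)/(360LEI) = -14·15·(7·20⁴-10·20²·15²+3·15⁴)/(360·20·200000) = -833/15360 m
Load 4 — point force P=19 kN at a=10 m (b=L-a=10):
  y_4 = -Pa(L-x)(2Lx-a²-x²)/(6LEI)  [x>a] = -19·10·(20-15)·(2·20·15-10²-15²)/(6·20·200000) = -209/19200 m
Superposition: y = Σ y_i = -99911/1152000 m ≈ -0.086728 m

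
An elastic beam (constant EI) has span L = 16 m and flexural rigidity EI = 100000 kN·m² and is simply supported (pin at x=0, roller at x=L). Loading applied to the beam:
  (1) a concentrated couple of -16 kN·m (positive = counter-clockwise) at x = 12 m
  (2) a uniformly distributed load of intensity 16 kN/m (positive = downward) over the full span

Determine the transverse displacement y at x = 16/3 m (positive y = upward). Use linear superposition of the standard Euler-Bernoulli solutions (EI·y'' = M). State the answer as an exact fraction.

y(16/3) = -3556/30375 m

Load 1 — applied couple M₀=-16 kN·m at a=12 m (b=L-a=4):
  y_1 = (M₀x³/(6L)+C₁x)/EI  [x≤a] with C₁=M₀(3b²-L²)/(6L)=104/3 = ((-16)·(16/3)³/(6·16)+(104/3)·(16/3))/100000 = 404/253125 m
Load 2 — uniform load w=16 kN/m over full span:
  y_2 = -wx(L³-2Lx²+x³)/(24EI) = -16·(16/3)·(16³-2·16·(16/3)²+(16/3)³)/(24·100000) = -90112/759375 m
Superposition: y = Σ y_i = -3556/30375 m ≈ -0.117070 m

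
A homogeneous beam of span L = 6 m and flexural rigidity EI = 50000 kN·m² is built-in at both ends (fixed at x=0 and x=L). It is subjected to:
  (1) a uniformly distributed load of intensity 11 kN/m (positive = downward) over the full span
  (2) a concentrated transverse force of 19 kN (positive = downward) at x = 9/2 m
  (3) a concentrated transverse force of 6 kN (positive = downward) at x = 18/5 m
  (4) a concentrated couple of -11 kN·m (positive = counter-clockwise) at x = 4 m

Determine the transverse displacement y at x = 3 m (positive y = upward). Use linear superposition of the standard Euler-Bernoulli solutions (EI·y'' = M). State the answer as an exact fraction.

Load 1 — uniform load w=11 kN/m over full span:
  y_1 = -wx²(L-x)²/(24EI) = -11·3²·(6-3)²/(24·50000) = -297/400000 m
Load 2 — point force P=19 kN at a=9/2 m (b=L-a=3/2):
  y_2 = -Pb²x²(3aL-(3a+b)x)/(6L³EI)  [x≤a] = -19·(3/2)²·3²·(3·(9/2)·6-(3·(9/2)+(3/2))·3)/(6·6³·50000) = -171/800000 m
Load 3 — point force P=6 kN at a=18/5 m (b=L-a=12/5):
  y_3 = -Pb²x²(3aL-(3a+b)x)/(6L³EI)  [x≤a] = -6·(12/5)²·3²·(3·(18/5)·6-(3·(18/5)+(12/5))·3)/(6·6³·50000) = -189/1562500 m
Load 4 — applied couple M₀=-11 kN·m at a=4 m (b=L-a=2):
  y_4 = (R_Ax³/6 - M_Ax²/2)/EI  [x≤a] with R_A=-22/9, M_A=-11/3 = ((-22/9)·3³/6 - (-11/3)·3²/2)/50000 = 11/100000 m
Superposition: y = Σ y_i = -96721/100000000 m ≈ -0.000967 m

y(3) = -96721/100000000 m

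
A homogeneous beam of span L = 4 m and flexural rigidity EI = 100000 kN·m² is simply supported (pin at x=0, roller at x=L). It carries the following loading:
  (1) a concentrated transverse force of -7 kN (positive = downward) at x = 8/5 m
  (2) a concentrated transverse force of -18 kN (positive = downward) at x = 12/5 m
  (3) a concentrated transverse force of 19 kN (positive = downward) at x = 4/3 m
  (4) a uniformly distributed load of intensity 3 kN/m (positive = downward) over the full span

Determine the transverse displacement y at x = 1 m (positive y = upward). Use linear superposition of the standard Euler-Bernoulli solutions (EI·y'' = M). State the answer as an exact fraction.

y(1) = -193049/8100000000 m

Load 1 — point force P=-7 kN at a=8/5 m (b=L-a=12/5):
  y_1 = -Pbx(L²-b²-x²)/(6LEI)  [x≤a] = -(-7)·(12/5)·1·(4²-(12/5)²-1²)/(6·4·100000) = 1617/25000000 m
Load 2 — point force P=-18 kN at a=12/5 m (b=L-a=8/5):
  y_2 = -Pbx(L²-b²-x²)/(6LEI)  [x≤a] = -(-18)·(8/5)·1·(4²-(8/5)²-1²)/(6·4·100000) = 933/6250000 m
Load 3 — point force P=19 kN at a=4/3 m (b=L-a=8/3):
  y_3 = -Pbx(L²-b²-x²)/(6LEI)  [x≤a] = -19·(8/3)·1·(4²-(8/3)²-1²)/(6·4·100000) = -1349/8100000 m
Load 4 — uniform load w=3 kN/m over full span:
  y_4 = -wx(L³-2Lx²+x³)/(24EI) = -3·1·(4³-2·4·1²+1³)/(24·100000) = -57/800000 m
Superposition: y = Σ y_i = -193049/8100000000 m ≈ -0.000024 m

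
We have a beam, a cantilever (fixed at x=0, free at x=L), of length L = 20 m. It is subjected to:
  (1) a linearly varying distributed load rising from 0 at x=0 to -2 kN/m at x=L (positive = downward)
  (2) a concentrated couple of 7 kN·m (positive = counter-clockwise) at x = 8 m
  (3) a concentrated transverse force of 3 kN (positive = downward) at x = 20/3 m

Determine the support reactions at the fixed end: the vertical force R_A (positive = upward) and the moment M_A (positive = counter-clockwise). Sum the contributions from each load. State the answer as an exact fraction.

Load 1 — triangular load w₀=-2 kN/m (0→w₀ over full span):
  R_A = w₀L/2 = (-2)·20/2 = -20 kN
  M_A = w₀L²/3 = (-2)·20²/3 = -800/3 kN·m
Load 2 — applied couple M₀=7 kN·m at a=8 m (b=L-a=12):
  R_A = 0 kN
  M_A = -M₀ = -7 kN·m
Load 3 — point force P=3 kN at a=20/3 m (b=L-a=40/3):
  R_A = P = 3 kN
  M_A = Pa = 3·(20/3) = 20 kN·m
Superposition: R_A = -17 kN, M_A = -761/3 kN·m

R_A = -17 kN, M_A = -761/3 kN·m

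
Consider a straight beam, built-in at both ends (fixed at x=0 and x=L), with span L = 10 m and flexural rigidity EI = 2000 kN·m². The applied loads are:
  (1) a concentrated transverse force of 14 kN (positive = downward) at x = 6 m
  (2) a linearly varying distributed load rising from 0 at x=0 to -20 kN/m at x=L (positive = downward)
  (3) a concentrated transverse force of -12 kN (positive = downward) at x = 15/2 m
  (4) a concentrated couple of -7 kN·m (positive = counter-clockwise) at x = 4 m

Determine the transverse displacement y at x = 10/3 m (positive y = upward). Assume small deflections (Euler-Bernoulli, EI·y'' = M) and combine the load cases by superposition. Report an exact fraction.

y(10/3) = 96763/1166400 m

Load 1 — point force P=14 kN at a=6 m (b=L-a=4):
  y_1 = -Pb²x²(3aL-(3a+b)x)/(6L³EI)  [x≤a] = -14·4²·(10/3)²·(3·6·10-(3·6+4)·(10/3))/(6·10³·2000) = -224/10125 m
Load 2 — triangular load w₀=-20 kN/m (0→w₀ over full span):
  y_2 = -w₀x²(L-x)²(x+2L)/(120LEI) = -(-20)·(10/3)²·(10-(10/3))²·((10/3)+2·10)/(120·10·2000) = 70/729 m
Load 3 — point force P=-12 kN at a=15/2 m (b=L-a=5/2):
  y_3 = -Pb²x²(3aL-(3a+b)x)/(6L³EI)  [x≤a] = -(-12)·(5/2)²·(10/3)²·(3·(15/2)·10-(3·(15/2)+(5/2))·(10/3))/(6·10³·2000) = 17/1728 m
Load 4 — applied couple M₀=-7 kN·m at a=4 m (b=L-a=6):
  y_4 = (R_Ax³/6 - M_Ax²/2)/EI  [x≤a] with R_A=-126/125, M_A=-21/25 = ((-126/125)·(10/3)³/6 - (-21/25)·(10/3)²/2)/2000 = -7/9000 m
Superposition: y = Σ y_i = 96763/1166400 m ≈ 0.082959 m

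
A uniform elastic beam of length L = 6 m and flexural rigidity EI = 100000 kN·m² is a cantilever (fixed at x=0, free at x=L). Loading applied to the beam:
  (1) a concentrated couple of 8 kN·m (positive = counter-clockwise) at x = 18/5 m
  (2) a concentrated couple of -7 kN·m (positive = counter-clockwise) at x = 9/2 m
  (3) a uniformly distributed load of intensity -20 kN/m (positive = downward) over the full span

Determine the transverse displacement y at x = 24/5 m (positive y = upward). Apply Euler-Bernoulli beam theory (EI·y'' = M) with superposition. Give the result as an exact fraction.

Load 1 — applied couple M₀=8 kN·m at a=18/5 m (b=L-a=12/5):
  y_1 = M₀a(2x-a)/(2EI)  [x>a] = 8·(18/5)·(2·(24/5)-(18/5))/(2·100000) = 27/31250 m
Load 2 — applied couple M₀=-7 kN·m at a=9/2 m (b=L-a=3/2):
  y_2 = M₀a(2x-a)/(2EI)  [x>a] = (-7)·(9/2)·(2·(24/5)-(9/2))/(2·100000) = -3213/4000000 m
Load 3 — uniform load w=-20 kN/m over full span:
  y_3 = -wx²(x²-4Lx+6L²)/(24EI) = -(-20)·(24/5)²·((24/5)²-4·6·(24/5)+6·6²)/(24·100000) = 9288/390625 m
Superposition: y = Σ y_i = 2383803/100000000 m ≈ 0.023838 m

y(24/5) = 2383803/100000000 m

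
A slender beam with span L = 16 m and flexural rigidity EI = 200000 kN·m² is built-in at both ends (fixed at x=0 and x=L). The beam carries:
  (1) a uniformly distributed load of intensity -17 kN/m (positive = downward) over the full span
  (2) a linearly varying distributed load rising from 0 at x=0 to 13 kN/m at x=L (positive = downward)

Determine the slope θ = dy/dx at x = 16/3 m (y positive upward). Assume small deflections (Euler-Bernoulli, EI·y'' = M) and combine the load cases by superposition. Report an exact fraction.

Load 1 — uniform load w=-17 kN/m over full span:
  θ_1 = -wx(L-x)(L-2x)/(12EI) = -(-17)·(16/3)·(16-(16/3))·(16-2·(16/3))/(12·200000) = 544/253125 rad
Load 2 — triangular load w₀=13 kN/m (0→w₀ over full span):
  θ_2 = -w₀(2x(L-x)(L-2x)(x+2L)+x²(L-x)²)/(120LEI) = -13·(2·(16/3)·(16-(16/3))·(16-2·(16/3))·((16/3)+2·16)+(16/3)²·(16-(16/3))²)/(120·16·200000) = -3328/3796875 rad
Superposition: θ = Σ θ_i = 4832/3796875 rad ≈ 0.001273 rad

θ(16/3) = 4832/3796875 rad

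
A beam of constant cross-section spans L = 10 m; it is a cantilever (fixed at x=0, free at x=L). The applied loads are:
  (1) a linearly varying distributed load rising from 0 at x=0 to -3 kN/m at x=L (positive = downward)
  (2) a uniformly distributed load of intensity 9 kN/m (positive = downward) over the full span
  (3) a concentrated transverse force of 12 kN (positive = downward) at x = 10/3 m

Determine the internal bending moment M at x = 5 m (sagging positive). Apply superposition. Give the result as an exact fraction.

Load 1 — triangular load w₀=-3 kN/m (0→w₀ over full span):
  M_1 = w₀Lx/2 - w₀L²/3 - w₀x³/(6L) = (-3)·10·5/2 - (-3)·10²/3 - (-3)·5³/(6·10) = 125/4 kN·m
Load 2 — uniform load w=9 kN/m over full span:
  M_2 = -w(L-x)²/2 = -9·(10-5)²/2 = -225/2 kN·m
Load 3 — point force P=12 kN at a=10/3 m (b=L-a=20/3):
  M_3 = 0  [x>a] = 0 kN·m
Superposition: M = Σ M_i = -325/4 kN·m ≈ -81.250000 kN·m

M(5) = -325/4 kN·m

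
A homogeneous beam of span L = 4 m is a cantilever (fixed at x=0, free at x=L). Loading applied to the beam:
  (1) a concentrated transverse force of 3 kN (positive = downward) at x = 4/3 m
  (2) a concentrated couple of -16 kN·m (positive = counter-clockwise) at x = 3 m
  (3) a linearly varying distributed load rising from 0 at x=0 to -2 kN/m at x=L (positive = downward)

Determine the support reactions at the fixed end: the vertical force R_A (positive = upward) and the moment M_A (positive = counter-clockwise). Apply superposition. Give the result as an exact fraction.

R_A = -1 kN, M_A = 28/3 kN·m

Load 1 — point force P=3 kN at a=4/3 m (b=L-a=8/3):
  R_A = P = 3 kN
  M_A = Pa = 3·(4/3) = 4 kN·m
Load 2 — applied couple M₀=-16 kN·m at a=3 m (b=L-a=1):
  R_A = 0 kN
  M_A = -M₀ = -(-16) = 16 kN·m
Load 3 — triangular load w₀=-2 kN/m (0→w₀ over full span):
  R_A = w₀L/2 = (-2)·4/2 = -4 kN
  M_A = w₀L²/3 = (-2)·4²/3 = -32/3 kN·m
Superposition: R_A = -1 kN, M_A = 28/3 kN·m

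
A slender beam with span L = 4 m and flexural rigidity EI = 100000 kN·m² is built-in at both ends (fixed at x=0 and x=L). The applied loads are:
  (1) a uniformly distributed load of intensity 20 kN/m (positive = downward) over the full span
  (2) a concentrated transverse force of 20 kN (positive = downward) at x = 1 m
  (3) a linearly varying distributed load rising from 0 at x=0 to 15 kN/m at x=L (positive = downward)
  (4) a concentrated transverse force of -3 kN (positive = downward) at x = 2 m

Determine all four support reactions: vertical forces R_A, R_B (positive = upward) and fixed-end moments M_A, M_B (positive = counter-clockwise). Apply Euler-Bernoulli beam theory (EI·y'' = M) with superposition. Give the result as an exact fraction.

R_A = 515/8 kN, M_A = 533/12 kN·m, R_B = 501/8 kN, M_B = -491/12 kN·m

Load 1 — uniform load w=20 kN/m over full span:
  R_A = wL/2 = 20·4/2 = 40 kN
  M_A = wL²/12 = 20·4²/12 = 80/3 kN·m
  R_B = wL/2 = 20·4/2 = 40 kN
  M_B = -wL²/12 = -20·4²/12 = -80/3 kN·m
Load 2 — point force P=20 kN at a=1 m (b=L-a=3):
  R_A = Pb²(3a+b)/L³ = 20·3²·(3·1+3)/4³ = 135/8 kN
  M_A = Pab²/L² = 20·1·3²/4² = 45/4 kN·m
  R_B = Pa²(a+3b)/L³ = 20·1²·(1+3·3)/4³ = 25/8 kN
  M_B = -Pa²b/L² = -20·1²·3/4² = -15/4 kN·m
Load 3 — triangular load w₀=15 kN/m (0→w₀ over full span):
  R_A = 3w₀L/20 = 3·15·4/20 = 9 kN
  M_A = w₀L²/30 = 15·4²/30 = 8 kN·m
  R_B = 7w₀L/20 = 7·15·4/20 = 21 kN
  M_B = -w₀L²/20 = -15·4²/20 = -12 kN·m
Load 4 — point force P=-3 kN at a=2 m (b=L-a=2):
  R_A = Pb²(3a+b)/L³ = (-3)·2²·(3·2+2)/4³ = -3/2 kN
  M_A = Pab²/L² = (-3)·2·2²/4² = -3/2 kN·m
  R_B = Pa²(a+3b)/L³ = (-3)·2²·(2+3·2)/4³ = -3/2 kN
  M_B = -Pa²b/L² = -(-3)·2²·2/4² = 3/2 kN·m
Superposition: R_A = 515/8 kN, M_A = 533/12 kN·m, R_B = 501/8 kN, M_B = -491/12 kN·m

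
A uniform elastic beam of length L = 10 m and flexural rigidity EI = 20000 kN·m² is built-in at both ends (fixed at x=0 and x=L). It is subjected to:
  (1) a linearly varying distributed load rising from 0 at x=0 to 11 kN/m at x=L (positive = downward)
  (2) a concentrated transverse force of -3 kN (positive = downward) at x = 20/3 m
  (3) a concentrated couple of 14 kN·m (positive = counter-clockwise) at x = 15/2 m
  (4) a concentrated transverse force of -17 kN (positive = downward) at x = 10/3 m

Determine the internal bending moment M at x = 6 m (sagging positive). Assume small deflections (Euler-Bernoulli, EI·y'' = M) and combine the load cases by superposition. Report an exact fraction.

M(6) = 21953/1080 kN·m

Load 1 — triangular load w₀=11 kN/m (0→w₀ over full span):
  M_1 = 3w₀Lx/20 - w₀L²/30 - w₀x³/(6L) = 3·11·10·6/20 - 11·10²/30 - 11·6³/(6·10) = 341/15 kN·m
Load 2 — point force P=-3 kN at a=20/3 m (b=L-a=10/3):
  M_2 = Pb²(3a+b)x/L³ - Pab²/L²  [x≤a] = (-3)·(10/3)²·(3·(20/3)+(10/3))·6/10³ - (-3)·(20/3)·(10/3)²/10² = -22/9 kN·m
Load 3 — applied couple M₀=14 kN·m at a=15/2 m (b=L-a=5/2):
  M_3 = R_Ax - M_A  [x≤a] with R_A=63/40, M_A=35/8 = (63/40)·6 - (35/8) = 203/40 kN·m
Load 4 — point force P=-17 kN at a=10/3 m (b=L-a=20/3):
  M_4 = Pa²(a+3b)(L-x)/L³ - Pa²b/L²  [x>a] = (-17)·(10/3)²·((10/3)+3·(20/3))·(10-6)/10³ - (-17)·(10/3)²·(20/3)/10² = -136/27 kN·m
Superposition: M = Σ M_i = 21953/1080 kN·m ≈ 20.326852 kN·m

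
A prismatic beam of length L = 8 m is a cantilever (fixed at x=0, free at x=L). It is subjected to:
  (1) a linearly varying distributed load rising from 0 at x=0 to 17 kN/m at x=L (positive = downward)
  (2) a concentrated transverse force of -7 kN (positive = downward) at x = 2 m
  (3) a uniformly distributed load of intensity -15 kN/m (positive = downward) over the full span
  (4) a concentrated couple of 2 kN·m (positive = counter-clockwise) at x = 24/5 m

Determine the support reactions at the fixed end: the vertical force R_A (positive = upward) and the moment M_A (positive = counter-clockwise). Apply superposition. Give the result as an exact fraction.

Load 1 — triangular load w₀=17 kN/m (0→w₀ over full span):
  R_A = w₀L/2 = 17·8/2 = 68 kN
  M_A = w₀L²/3 = 17·8²/3 = 1088/3 kN·m
Load 2 — point force P=-7 kN at a=2 m (b=L-a=6):
  R_A = P = (-7) = -7 kN
  M_A = Pa = (-7)·2 = -14 kN·m
Load 3 — uniform load w=-15 kN/m over full span:
  R_A = wL = (-15)·8 = -120 kN
  M_A = wL²/2 = (-15)·8²/2 = -480 kN·m
Load 4 — applied couple M₀=2 kN·m at a=24/5 m (b=L-a=16/5):
  R_A = 0 kN
  M_A = -M₀ = -2 kN·m
Superposition: R_A = -59 kN, M_A = -400/3 kN·m

R_A = -59 kN, M_A = -400/3 kN·m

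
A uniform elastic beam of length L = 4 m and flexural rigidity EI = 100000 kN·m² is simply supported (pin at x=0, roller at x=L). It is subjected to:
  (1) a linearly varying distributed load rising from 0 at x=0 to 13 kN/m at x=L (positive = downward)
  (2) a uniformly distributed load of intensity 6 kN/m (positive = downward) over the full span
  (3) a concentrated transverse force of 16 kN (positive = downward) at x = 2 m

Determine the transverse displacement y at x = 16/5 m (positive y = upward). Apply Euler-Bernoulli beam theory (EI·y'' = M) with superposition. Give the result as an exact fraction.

Load 1 — triangular load w₀=13 kN/m (0→w₀ over full span):
  y_1 = -w₀x(7L⁴-10L²x²+3x⁴)/(360LEI) = -13·(16/5)·(7·4⁴-10·4²·(16/5)²+3·(16/5)⁴)/(360·4·100000) = -6604/48828125 m
Load 2 — uniform load w=6 kN/m over full span:
  y_2 = -wx(L³-2Lx²+x³)/(24EI) = -6·(16/5)·(4³-2·4·(16/5)²+(16/5)³)/(24·100000) = -232/1953125 m
Load 3 — point force P=16 kN at a=2 m (b=L-a=2):
  y_3 = -Pa(L-x)(2Lx-a²-x²)/(6LEI)  [x>a] = -16·2·(4-(16/5))·(2·4·(16/5)-2²-(16/5)²)/(6·4·100000) = -142/1171875 m
Superposition: y = Σ y_i = -54962/146484375 m ≈ -0.000375 m

y(16/5) = -54962/146484375 m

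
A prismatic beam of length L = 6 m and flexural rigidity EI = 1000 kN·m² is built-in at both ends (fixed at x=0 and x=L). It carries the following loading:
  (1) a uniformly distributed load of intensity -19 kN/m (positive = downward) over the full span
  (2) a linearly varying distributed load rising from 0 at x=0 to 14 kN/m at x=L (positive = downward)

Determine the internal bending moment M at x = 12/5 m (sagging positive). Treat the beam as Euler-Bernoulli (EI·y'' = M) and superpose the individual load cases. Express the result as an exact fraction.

M(12/5) = -2127/125 kN·m

Load 1 — uniform load w=-19 kN/m over full span:
  M_1 = wLx/2 - wL²/12 - wx²/2 = (-19)·6·(12/5)/2 - (-19)·6²/12 - (-19)·(12/5)²/2 = -627/25 kN·m
Load 2 — triangular load w₀=14 kN/m (0→w₀ over full span):
  M_2 = 3w₀Lx/20 - w₀L²/30 - w₀x³/(6L) = 3·14·6·(12/5)/20 - 14·6²/30 - 14·(12/5)³/(6·6) = 1008/125 kN·m
Superposition: M = Σ M_i = -2127/125 kN·m ≈ -17.016000 kN·m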